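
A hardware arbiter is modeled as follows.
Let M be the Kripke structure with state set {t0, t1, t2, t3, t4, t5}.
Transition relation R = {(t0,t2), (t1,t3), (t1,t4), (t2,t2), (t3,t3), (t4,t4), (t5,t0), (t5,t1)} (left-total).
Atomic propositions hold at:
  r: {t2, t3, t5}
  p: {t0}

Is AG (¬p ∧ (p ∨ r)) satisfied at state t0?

No

Sat(¬p) = {t1, t2, t3, t4, t5}
Sat(p ∨ r) = {t0, t2, t3, t5}
Sat(¬p ∧ (p ∨ r)) = {t2, t3, t5}
AG (¬p ∧ (p ∨ r)): greatest fixpoint, start Z0 = {t2, t3, t5}, keep only states in Sat with every successor in Z. Z1 = {t2, t3}; fixed.
Sat(AG (¬p ∧ (p ∨ r))) = {t2, t3}
t0 ∉ Sat(AG (¬p ∧ (p ∨ r))) = {t2, t3}, so the formula does not hold at t0.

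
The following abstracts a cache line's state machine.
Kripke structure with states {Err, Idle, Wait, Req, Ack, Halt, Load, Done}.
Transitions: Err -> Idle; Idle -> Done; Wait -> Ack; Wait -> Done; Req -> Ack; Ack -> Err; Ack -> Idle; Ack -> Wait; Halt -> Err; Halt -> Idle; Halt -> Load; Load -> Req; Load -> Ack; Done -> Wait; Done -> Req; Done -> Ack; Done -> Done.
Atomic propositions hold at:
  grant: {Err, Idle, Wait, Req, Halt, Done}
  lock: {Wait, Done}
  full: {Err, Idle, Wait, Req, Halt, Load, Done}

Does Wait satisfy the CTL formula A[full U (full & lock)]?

Yes

Sat(full & lock) = {Wait, Done}
A[full U (full & lock)]: least fixpoint, start Z0 = Sat((full & lock)) = {Wait, Done}, add states in Sat(full) with every successor in Z. Z1 = {Idle, Wait, Done}; Z2 = {Err, Idle, Wait, Done}; fixed.
Sat(A[full U (full & lock)]) = {Err, Idle, Wait, Done}
Wait ∈ Sat(A[full U (full & lock)]) = {Err, Idle, Wait, Done}, so the formula holds at Wait.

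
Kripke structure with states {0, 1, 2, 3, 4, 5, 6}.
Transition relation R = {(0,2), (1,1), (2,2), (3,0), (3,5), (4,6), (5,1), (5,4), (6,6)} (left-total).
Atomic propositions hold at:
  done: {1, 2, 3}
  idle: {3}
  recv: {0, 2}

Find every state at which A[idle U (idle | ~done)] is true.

{0, 3, 4, 5, 6}

Sat(~done) = {0, 4, 5, 6}
Sat(idle | ~done) = {0, 3, 4, 5, 6}
A[idle U (idle | ~done)]: least fixpoint, start Z0 = Sat((idle | ~done)) = {0, 3, 4, 5, 6}, add states in Sat(idle) with every successor in Z. Already a fixed point.
Sat(A[idle U (idle | ~done)]) = {0, 3, 4, 5, 6}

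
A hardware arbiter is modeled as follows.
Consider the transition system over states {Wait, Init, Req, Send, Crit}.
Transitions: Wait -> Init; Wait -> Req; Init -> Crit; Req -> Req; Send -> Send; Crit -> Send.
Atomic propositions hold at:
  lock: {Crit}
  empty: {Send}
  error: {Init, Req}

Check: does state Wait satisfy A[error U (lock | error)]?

No

Sat(lock | error) = {Init, Req, Crit}
A[error U (lock | error)]: least fixpoint, start Z0 = Sat((lock | error)) = {Init, Req, Crit}, add states in Sat(error) with every successor in Z. Already a fixed point.
Sat(A[error U (lock | error)]) = {Init, Req, Crit}
Wait ∉ Sat(A[error U (lock | error)]) = {Init, Req, Crit}, so the formula does not hold at Wait.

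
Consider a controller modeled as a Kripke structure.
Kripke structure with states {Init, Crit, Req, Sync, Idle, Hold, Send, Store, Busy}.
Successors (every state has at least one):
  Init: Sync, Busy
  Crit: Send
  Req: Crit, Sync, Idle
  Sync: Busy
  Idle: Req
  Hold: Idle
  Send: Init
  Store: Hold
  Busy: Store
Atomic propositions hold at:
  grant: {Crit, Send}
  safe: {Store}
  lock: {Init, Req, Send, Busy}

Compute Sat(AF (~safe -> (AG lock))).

Sat(~safe) = {Init, Crit, Req, Sync, Idle, Hold, Send, Busy}
AG lock: greatest fixpoint, start Z0 = {Init, Req, Send, Busy}, keep only states in Sat with every successor in Z. Z1 = {Send}; Z2 = ∅; fixed.
Sat(AG lock) = ∅
Sat(~safe -> (AG lock)) = {Store}
AF (~safe -> (AG lock)): least fixpoint, start Z0 = {Store}, add states with every successor in Z. Z1 = {Store, Busy}; Z2 = {Sync, Store, Busy}; Z3 = {Init, Sync, Store, Busy}; Z4 = {Init, Sync, Send, Store, Busy}; Z5 = {Init, Crit, Sync, Send, Store, Busy}; fixed.
Sat(AF (~safe -> (AG lock))) = {Init, Crit, Sync, Send, Store, Busy}

{Init, Crit, Sync, Send, Store, Busy}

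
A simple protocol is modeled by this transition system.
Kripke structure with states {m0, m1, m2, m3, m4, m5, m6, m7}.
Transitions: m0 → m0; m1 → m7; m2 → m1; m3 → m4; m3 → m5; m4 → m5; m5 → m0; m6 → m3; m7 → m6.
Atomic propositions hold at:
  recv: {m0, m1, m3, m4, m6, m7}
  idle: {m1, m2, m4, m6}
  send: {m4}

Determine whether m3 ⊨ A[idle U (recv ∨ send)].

Yes

Sat(recv ∨ send) = {m0, m1, m3, m4, m6, m7}
A[idle U (recv ∨ send)]: least fixpoint, start Z0 = Sat((recv ∨ send)) = {m0, m1, m3, m4, m6, m7}, add states in Sat(idle) with every successor in Z. Z1 = {m0, m1, m2, m3, m4, m6, m7}; fixed.
Sat(A[idle U (recv ∨ send)]) = {m0, m1, m2, m3, m4, m6, m7}
m3 ∈ Sat(A[idle U (recv ∨ send)]) = {m0, m1, m2, m3, m4, m6, m7}, so the formula holds at m3.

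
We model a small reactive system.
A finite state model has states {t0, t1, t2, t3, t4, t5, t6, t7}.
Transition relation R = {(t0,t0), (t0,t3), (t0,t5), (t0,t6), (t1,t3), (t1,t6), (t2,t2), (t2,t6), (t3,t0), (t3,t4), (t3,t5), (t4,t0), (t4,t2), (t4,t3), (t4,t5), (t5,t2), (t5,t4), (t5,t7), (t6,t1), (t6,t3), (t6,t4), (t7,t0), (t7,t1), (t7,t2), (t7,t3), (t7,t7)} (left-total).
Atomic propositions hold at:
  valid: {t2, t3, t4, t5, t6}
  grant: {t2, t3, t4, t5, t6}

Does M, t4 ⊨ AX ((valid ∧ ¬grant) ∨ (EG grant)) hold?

No

Sat(¬grant) = {t0, t1, t7}
Sat(valid ∧ ¬grant) = ∅
EG grant: greatest fixpoint, start Z0 = {t2, t3, t4, t5, t6}, keep only states in Sat with some successor in Z. Already a fixed point.
Sat(EG grant) = {t2, t3, t4, t5, t6}
Sat((valid ∧ ¬grant) ∨ (EG grant)) = {t2, t3, t4, t5, t6}
Sat(AX ((valid ∧ ¬grant) ∨ (EG grant))) = {s : every successor in {t2, t3, t4, t5, t6}} = {t1, t2}
t4 ∉ Sat(AX ((valid ∧ ¬grant) ∨ (EG grant))) = {t1, t2}, so the formula does not hold at t4.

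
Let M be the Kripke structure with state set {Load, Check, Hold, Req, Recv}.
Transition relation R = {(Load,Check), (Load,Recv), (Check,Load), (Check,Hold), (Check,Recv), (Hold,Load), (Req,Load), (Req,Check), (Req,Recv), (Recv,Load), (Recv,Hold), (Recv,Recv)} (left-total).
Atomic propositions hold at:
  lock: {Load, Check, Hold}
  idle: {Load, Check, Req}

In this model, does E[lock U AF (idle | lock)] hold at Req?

Yes

Sat(idle | lock) = {Load, Check, Hold, Req}
AF (idle | lock): least fixpoint, start Z0 = {Load, Check, Hold, Req}, add states with every successor in Z. Already a fixed point.
Sat(AF (idle | lock)) = {Load, Check, Hold, Req}
E[lock U AF (idle | lock)]: least fixpoint, start Z0 = Sat(AF (idle | lock)) = {Load, Check, Hold, Req}, add states in Sat(lock) with some successor in Z. Already a fixed point.
Sat(E[lock U AF (idle | lock)]) = {Load, Check, Hold, Req}
Req ∈ Sat(E[lock U AF (idle | lock)]) = {Load, Check, Hold, Req}, so the formula holds at Req.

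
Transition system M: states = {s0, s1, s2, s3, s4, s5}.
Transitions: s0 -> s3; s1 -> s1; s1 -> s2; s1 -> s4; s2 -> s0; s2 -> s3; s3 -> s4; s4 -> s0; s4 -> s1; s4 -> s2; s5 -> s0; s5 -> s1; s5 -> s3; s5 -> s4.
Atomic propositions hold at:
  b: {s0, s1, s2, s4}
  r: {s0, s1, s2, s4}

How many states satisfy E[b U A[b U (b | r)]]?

4

Sat(b | r) = {s0, s1, s2, s4}
A[b U (b | r)]: least fixpoint, start Z0 = Sat((b | r)) = {s0, s1, s2, s4}, add states in Sat(b) with every successor in Z. Already a fixed point.
Sat(A[b U (b | r)]) = {s0, s1, s2, s4}
E[b U A[b U (b | r)]]: least fixpoint, start Z0 = Sat(A[b U (b | r)]) = {s0, s1, s2, s4}, add states in Sat(b) with some successor in Z. Already a fixed point.
Sat(E[b U A[b U (b | r)]]) = {s0, s1, s2, s4}
|Sat(E[b U A[b U (b | r)]])| = |{s0, s1, s2, s4}| = 4.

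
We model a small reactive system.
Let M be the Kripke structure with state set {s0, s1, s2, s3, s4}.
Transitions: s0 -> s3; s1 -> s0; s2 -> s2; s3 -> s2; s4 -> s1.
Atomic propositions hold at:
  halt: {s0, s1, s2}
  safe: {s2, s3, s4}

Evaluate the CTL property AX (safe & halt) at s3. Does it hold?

Yes

Sat(safe & halt) = {s2}
Sat(AX (safe & halt)) = {s : every successor in {s2}} = {s2, s3}
s3 ∈ Sat(AX (safe & halt)) = {s2, s3}, so the formula holds at s3.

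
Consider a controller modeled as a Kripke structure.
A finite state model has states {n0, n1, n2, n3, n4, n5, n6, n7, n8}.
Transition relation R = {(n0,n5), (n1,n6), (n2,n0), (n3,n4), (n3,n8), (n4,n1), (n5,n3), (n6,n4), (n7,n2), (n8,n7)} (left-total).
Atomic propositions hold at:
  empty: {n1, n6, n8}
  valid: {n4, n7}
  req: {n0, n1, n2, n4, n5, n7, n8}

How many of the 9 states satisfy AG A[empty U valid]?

3

A[empty U valid]: least fixpoint, start Z0 = Sat(valid) = {n4, n7}, add states in Sat(empty) with every successor in Z. Z1 = {n4, n6, n7, n8}; Z2 = {n1, n4, n6, n7, n8}; fixed.
Sat(A[empty U valid]) = {n1, n4, n6, n7, n8}
AG A[empty U valid]: greatest fixpoint, start Z0 = {n1, n4, n6, n7, n8}, keep only states in Sat with every successor in Z. Z1 = {n1, n4, n6, n8}; Z2 = {n1, n4, n6}; fixed.
Sat(AG A[empty U valid]) = {n1, n4, n6}
|Sat(AG A[empty U valid])| = |{n1, n4, n6}| = 3.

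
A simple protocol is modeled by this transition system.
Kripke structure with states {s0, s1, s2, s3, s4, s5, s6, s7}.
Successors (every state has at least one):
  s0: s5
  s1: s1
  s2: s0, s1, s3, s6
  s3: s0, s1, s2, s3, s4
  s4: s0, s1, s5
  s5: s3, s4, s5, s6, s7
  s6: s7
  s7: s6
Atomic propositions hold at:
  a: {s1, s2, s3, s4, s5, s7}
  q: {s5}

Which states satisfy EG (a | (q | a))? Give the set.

{s1, s2, s3, s4, s5}

Sat(q | a) = {s1, s2, s3, s4, s5, s7}
Sat(a | (q | a)) = {s1, s2, s3, s4, s5, s7}
EG (a | (q | a)): greatest fixpoint, start Z0 = {s1, s2, s3, s4, s5, s7}, keep only states in Sat with some successor in Z. Z1 = {s1, s2, s3, s4, s5}; fixed.
Sat(EG (a | (q | a))) = {s1, s2, s3, s4, s5}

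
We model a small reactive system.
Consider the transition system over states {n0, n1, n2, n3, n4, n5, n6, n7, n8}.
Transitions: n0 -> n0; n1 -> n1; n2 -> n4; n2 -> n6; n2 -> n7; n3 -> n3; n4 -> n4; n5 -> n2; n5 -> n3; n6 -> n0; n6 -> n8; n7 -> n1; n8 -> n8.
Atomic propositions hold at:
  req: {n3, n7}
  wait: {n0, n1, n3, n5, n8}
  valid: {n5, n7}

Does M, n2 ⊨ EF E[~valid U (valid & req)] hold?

Sat(~valid) = {n0, n1, n2, n3, n4, n6, n8}
Sat(valid & req) = {n7}
E[~valid U (valid & req)]: least fixpoint, start Z0 = Sat((valid & req)) = {n7}, add states in Sat(~valid) with some successor in Z. Z1 = {n2, n7}; fixed.
Sat(E[~valid U (valid & req)]) = {n2, n7}
EF E[~valid U (valid & req)]: least fixpoint, start Z0 = {n2, n7}, add states with some successor in Z. Z1 = {n2, n5, n7}; fixed.
Sat(EF E[~valid U (valid & req)]) = {n2, n5, n7}
n2 ∈ Sat(EF E[~valid U (valid & req)]) = {n2, n5, n7}, so the formula holds at n2.

Yes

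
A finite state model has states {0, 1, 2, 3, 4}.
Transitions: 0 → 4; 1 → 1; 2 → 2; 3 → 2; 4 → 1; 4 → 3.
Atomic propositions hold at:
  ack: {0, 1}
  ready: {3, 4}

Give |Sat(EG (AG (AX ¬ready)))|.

3

Sat(¬ready) = {0, 1, 2}
Sat(AX ¬ready) = {s : every successor in {0, 1, 2}} = {1, 2, 3}
AG (AX ¬ready): greatest fixpoint, start Z0 = {1, 2, 3}, keep only states in Sat with every successor in Z. Already a fixed point.
Sat(AG (AX ¬ready)) = {1, 2, 3}
EG (AG (AX ¬ready)): greatest fixpoint, start Z0 = {1, 2, 3}, keep only states in Sat with some successor in Z. Already a fixed point.
Sat(EG (AG (AX ¬ready))) = {1, 2, 3}
|Sat(EG (AG (AX ¬ready)))| = |{1, 2, 3}| = 3.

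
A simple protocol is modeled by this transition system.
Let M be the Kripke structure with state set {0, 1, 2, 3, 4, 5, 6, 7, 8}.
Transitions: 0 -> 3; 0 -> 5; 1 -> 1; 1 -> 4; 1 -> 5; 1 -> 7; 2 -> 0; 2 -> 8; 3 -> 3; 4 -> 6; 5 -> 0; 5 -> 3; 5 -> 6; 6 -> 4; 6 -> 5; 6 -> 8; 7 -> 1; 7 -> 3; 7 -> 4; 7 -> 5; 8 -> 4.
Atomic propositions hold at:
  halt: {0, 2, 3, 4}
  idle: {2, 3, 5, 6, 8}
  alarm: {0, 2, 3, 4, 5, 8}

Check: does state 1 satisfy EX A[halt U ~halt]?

Sat(~halt) = {1, 5, 6, 7, 8}
A[halt U ~halt]: least fixpoint, start Z0 = Sat(~halt) = {1, 5, 6, 7, 8}, add states in Sat(halt) with every successor in Z. Z1 = {1, 4, 5, 6, 7, 8}; fixed.
Sat(A[halt U ~halt]) = {1, 4, 5, 6, 7, 8}
Sat(EX A[halt U ~halt]) = {s : some successor in {1, 4, 5, 6, 7, 8}} = {0, 1, 2, 4, 5, 6, 7, 8}
1 ∈ Sat(EX A[halt U ~halt]) = {0, 1, 2, 4, 5, 6, 7, 8}, so the formula holds at 1.

Yes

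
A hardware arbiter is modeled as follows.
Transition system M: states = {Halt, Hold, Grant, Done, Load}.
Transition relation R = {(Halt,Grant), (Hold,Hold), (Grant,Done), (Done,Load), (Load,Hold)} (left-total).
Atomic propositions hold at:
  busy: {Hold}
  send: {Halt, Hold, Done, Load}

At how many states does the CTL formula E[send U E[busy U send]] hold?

E[busy U send]: least fixpoint, start Z0 = Sat(send) = {Halt, Hold, Done, Load}, add states in Sat(busy) with some successor in Z. Already a fixed point.
Sat(E[busy U send]) = {Halt, Hold, Done, Load}
E[send U E[busy U send]]: least fixpoint, start Z0 = Sat(E[busy U send]) = {Halt, Hold, Done, Load}, add states in Sat(send) with some successor in Z. Already a fixed point.
Sat(E[send U E[busy U send]]) = {Halt, Hold, Done, Load}
|Sat(E[send U E[busy U send]])| = |{Halt, Hold, Done, Load}| = 4.

4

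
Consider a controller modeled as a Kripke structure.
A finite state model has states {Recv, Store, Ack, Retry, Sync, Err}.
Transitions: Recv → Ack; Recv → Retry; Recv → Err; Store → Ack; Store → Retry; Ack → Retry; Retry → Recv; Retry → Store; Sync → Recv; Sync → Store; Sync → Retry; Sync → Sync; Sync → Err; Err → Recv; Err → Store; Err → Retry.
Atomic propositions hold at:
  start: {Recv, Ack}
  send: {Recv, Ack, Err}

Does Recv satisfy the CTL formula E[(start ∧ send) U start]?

Sat(start ∧ send) = {Recv, Ack}
E[(start ∧ send) U start]: least fixpoint, start Z0 = Sat(start) = {Recv, Ack}, add states in Sat(start ∧ send) with some successor in Z. Already a fixed point.
Sat(E[(start ∧ send) U start]) = {Recv, Ack}
Recv ∈ Sat(E[(start ∧ send) U start]) = {Recv, Ack}, so the formula holds at Recv.

Yes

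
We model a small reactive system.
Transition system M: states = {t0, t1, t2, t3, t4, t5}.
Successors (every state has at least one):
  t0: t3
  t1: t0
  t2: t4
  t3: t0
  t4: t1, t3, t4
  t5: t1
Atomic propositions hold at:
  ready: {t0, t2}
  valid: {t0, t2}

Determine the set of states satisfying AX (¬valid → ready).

Sat(¬valid) = {t1, t3, t4, t5}
Sat(¬valid → ready) = {t0, t2}
Sat(AX (¬valid → ready)) = {s : every successor in {t0, t2}} = {t1, t3}

{t1, t3}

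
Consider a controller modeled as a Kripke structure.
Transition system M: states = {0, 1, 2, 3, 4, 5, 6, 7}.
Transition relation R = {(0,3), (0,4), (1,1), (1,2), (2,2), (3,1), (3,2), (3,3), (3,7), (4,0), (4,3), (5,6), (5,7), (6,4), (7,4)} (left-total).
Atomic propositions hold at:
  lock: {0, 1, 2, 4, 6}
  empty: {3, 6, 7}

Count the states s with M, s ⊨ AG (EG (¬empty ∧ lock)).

Sat(¬empty) = {0, 1, 2, 4, 5}
Sat(¬empty ∧ lock) = {0, 1, 2, 4}
EG (¬empty ∧ lock): greatest fixpoint, start Z0 = {0, 1, 2, 4}, keep only states in Sat with some successor in Z. Already a fixed point.
Sat(EG (¬empty ∧ lock)) = {0, 1, 2, 4}
AG (EG (¬empty ∧ lock)): greatest fixpoint, start Z0 = {0, 1, 2, 4}, keep only states in Sat with every successor in Z. Z1 = {1, 2}; fixed.
Sat(AG (EG (¬empty ∧ lock))) = {1, 2}
|Sat(AG (EG (¬empty ∧ lock)))| = |{1, 2}| = 2.

2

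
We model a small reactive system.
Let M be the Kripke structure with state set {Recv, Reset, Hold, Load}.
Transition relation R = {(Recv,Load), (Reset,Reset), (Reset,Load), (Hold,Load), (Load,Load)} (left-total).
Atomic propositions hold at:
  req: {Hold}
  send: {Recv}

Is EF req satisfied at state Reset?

No

EF req: least fixpoint, start Z0 = {Hold}, add states with some successor in Z. Already a fixed point.
Sat(EF req) = {Hold}
Reset ∉ Sat(EF req) = {Hold}, so the formula does not hold at Reset.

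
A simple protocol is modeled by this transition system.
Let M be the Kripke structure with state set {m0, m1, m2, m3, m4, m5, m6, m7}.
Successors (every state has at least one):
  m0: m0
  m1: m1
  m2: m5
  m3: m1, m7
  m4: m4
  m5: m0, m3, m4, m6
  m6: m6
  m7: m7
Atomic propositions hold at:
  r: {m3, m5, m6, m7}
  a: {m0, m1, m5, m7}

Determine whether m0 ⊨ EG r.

No

EG r: greatest fixpoint, start Z0 = {m3, m5, m6, m7}, keep only states in Sat with some successor in Z. Already a fixed point.
Sat(EG r) = {m3, m5, m6, m7}
m0 ∉ Sat(EG r) = {m3, m5, m6, m7}, so the formula does not hold at m0.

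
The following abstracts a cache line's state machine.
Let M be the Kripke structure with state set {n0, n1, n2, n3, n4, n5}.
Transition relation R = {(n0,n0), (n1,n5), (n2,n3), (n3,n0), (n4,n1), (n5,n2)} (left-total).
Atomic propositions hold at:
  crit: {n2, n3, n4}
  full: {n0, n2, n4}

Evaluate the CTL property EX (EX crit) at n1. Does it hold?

Sat(EX crit) = {s : some successor in {n2, n3, n4}} = {n2, n5}
Sat(EX (EX crit)) = {s : some successor in {n2, n5}} = {n1, n5}
n1 ∈ Sat(EX (EX crit)) = {n1, n5}, so the formula holds at n1.

Yes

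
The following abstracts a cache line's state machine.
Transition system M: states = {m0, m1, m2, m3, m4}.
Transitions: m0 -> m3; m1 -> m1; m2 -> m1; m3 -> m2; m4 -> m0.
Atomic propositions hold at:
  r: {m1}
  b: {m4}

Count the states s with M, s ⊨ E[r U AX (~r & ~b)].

3

Sat(~r) = {m0, m2, m3, m4}
Sat(~b) = {m0, m1, m2, m3}
Sat(~r & ~b) = {m0, m2, m3}
Sat(AX (~r & ~b)) = {s : every successor in {m0, m2, m3}} = {m0, m3, m4}
E[r U AX (~r & ~b)]: least fixpoint, start Z0 = Sat(AX (~r & ~b)) = {m0, m3, m4}, add states in Sat(r) with some successor in Z. Already a fixed point.
Sat(E[r U AX (~r & ~b)]) = {m0, m3, m4}
|Sat(E[r U AX (~r & ~b)])| = |{m0, m3, m4}| = 3.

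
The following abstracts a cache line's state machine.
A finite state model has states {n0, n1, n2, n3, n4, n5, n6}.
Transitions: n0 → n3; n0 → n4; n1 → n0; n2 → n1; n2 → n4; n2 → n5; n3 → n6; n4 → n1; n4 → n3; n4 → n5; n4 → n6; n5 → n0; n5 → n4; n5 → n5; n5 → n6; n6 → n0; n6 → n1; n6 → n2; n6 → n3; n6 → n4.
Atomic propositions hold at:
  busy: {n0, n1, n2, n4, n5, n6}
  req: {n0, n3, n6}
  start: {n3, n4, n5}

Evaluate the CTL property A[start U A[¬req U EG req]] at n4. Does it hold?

No

Sat(¬req) = {n1, n2, n4, n5}
EG req: greatest fixpoint, start Z0 = {n0, n3, n6}, keep only states in Sat with some successor in Z. Already a fixed point.
Sat(EG req) = {n0, n3, n6}
A[¬req U EG req]: least fixpoint, start Z0 = Sat(EG req) = {n0, n3, n6}, add states in Sat(¬req) with every successor in Z. Z1 = {n0, n1, n3, n6}; fixed.
Sat(A[¬req U EG req]) = {n0, n1, n3, n6}
A[start U A[¬req U EG req]]: least fixpoint, start Z0 = Sat(A[¬req U EG req]) = {n0, n1, n3, n6}, add states in Sat(start) with every successor in Z. Already a fixed point.
Sat(A[start U A[¬req U EG req]]) = {n0, n1, n3, n6}
n4 ∉ Sat(A[start U A[¬req U EG req]]) = {n0, n1, n3, n6}, so the formula does not hold at n4.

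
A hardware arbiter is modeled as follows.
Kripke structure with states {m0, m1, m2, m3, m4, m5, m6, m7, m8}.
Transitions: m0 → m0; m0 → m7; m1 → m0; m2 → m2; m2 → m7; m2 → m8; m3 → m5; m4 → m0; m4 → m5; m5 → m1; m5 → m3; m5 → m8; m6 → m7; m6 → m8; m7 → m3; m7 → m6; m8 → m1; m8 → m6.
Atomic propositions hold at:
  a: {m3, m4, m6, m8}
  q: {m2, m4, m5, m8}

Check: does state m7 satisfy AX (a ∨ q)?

Yes

Sat(a ∨ q) = {m2, m3, m4, m5, m6, m8}
Sat(AX (a ∨ q)) = {s : every successor in {m2, m3, m4, m5, m6, m8}} = {m3, m7}
m7 ∈ Sat(AX (a ∨ q)) = {m3, m7}, so the formula holds at m7.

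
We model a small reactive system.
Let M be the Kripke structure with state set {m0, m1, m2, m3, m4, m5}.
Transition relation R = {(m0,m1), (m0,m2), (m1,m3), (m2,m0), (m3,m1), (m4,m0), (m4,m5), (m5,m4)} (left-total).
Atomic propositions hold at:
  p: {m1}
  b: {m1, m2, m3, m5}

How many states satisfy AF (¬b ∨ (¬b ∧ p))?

Sat(¬b) = {m0, m4}
Sat(¬b ∧ p) = ∅
Sat(¬b ∨ (¬b ∧ p)) = {m0, m4}
AF (¬b ∨ (¬b ∧ p)): least fixpoint, start Z0 = {m0, m4}, add states with every successor in Z. Z1 = {m0, m2, m4, m5}; fixed.
Sat(AF (¬b ∨ (¬b ∧ p))) = {m0, m2, m4, m5}
|Sat(AF (¬b ∨ (¬b ∧ p)))| = |{m0, m2, m4, m5}| = 4.

4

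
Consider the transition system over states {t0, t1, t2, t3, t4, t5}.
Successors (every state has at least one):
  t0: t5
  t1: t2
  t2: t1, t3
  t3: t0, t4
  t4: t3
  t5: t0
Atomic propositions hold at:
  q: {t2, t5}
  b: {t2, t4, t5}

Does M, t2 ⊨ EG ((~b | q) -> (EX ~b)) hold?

Yes

Sat(~b) = {t0, t1, t3}
Sat(~b | q) = {t0, t1, t2, t3, t5}
Sat(EX ~b) = {s : some successor in {t0, t1, t3}} = {t2, t3, t4, t5}
Sat((~b | q) -> (EX ~b)) = {t2, t3, t4, t5}
EG ((~b | q) -> (EX ~b)): greatest fixpoint, start Z0 = {t2, t3, t4, t5}, keep only states in Sat with some successor in Z. Z1 = {t2, t3, t4}; fixed.
Sat(EG ((~b | q) -> (EX ~b))) = {t2, t3, t4}
t2 ∈ Sat(EG ((~b | q) -> (EX ~b))) = {t2, t3, t4}, so the formula holds at t2.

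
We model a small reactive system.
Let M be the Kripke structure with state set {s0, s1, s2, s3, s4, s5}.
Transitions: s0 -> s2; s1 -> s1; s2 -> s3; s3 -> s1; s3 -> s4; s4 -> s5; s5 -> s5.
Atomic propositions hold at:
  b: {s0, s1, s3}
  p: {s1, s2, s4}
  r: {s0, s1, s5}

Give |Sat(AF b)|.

4

AF b: least fixpoint, start Z0 = {s0, s1, s3}, add states with every successor in Z. Z1 = {s0, s1, s2, s3}; fixed.
Sat(AF b) = {s0, s1, s2, s3}
|Sat(AF b)| = |{s0, s1, s2, s3}| = 4.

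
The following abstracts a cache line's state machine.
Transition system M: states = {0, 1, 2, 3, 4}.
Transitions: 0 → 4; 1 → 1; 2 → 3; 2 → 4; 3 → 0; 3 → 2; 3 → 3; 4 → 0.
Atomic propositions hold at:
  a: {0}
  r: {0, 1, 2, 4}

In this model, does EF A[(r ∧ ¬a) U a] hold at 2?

Yes

Sat(¬a) = {1, 2, 3, 4}
Sat(r ∧ ¬a) = {1, 2, 4}
A[(r ∧ ¬a) U a]: least fixpoint, start Z0 = Sat(a) = {0}, add states in Sat(r ∧ ¬a) with every successor in Z. Z1 = {0, 4}; fixed.
Sat(A[(r ∧ ¬a) U a]) = {0, 4}
EF A[(r ∧ ¬a) U a]: least fixpoint, start Z0 = {0, 4}, add states with some successor in Z. Z1 = {0, 2, 3, 4}; fixed.
Sat(EF A[(r ∧ ¬a) U a]) = {0, 2, 3, 4}
2 ∈ Sat(EF A[(r ∧ ¬a) U a]) = {0, 2, 3, 4}, so the formula holds at 2.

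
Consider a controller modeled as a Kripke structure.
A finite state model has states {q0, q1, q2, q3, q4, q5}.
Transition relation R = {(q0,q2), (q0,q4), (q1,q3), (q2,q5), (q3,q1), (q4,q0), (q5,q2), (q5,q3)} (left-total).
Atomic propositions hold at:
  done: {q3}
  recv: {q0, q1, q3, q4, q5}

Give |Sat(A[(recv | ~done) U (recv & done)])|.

Sat(~done) = {q0, q1, q2, q4, q5}
Sat(recv | ~done) = {q0, q1, q2, q3, q4, q5}
Sat(recv & done) = {q3}
A[(recv | ~done) U (recv & done)]: least fixpoint, start Z0 = Sat((recv & done)) = {q3}, add states in Sat(recv | ~done) with every successor in Z. Z1 = {q1, q3}; fixed.
Sat(A[(recv | ~done) U (recv & done)]) = {q1, q3}
|Sat(A[(recv | ~done) U (recv & done)])| = |{q1, q3}| = 2.

2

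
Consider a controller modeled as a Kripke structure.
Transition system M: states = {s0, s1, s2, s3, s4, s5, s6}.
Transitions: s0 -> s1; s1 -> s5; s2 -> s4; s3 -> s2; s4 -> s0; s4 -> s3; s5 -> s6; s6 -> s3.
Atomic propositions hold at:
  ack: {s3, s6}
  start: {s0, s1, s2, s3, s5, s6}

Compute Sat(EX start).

Sat(EX start) = {s : some successor in {s0, s1, s2, s3, s5, s6}} = {s0, s1, s3, s4, s5, s6}

{s0, s1, s3, s4, s5, s6}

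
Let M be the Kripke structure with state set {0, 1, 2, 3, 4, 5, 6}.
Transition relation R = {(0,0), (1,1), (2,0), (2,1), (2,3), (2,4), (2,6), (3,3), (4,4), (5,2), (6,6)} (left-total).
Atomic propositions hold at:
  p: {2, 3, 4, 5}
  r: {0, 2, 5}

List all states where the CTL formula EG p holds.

{2, 3, 4, 5}

EG p: greatest fixpoint, start Z0 = {2, 3, 4, 5}, keep only states in Sat with some successor in Z. Already a fixed point.
Sat(EG p) = {2, 3, 4, 5}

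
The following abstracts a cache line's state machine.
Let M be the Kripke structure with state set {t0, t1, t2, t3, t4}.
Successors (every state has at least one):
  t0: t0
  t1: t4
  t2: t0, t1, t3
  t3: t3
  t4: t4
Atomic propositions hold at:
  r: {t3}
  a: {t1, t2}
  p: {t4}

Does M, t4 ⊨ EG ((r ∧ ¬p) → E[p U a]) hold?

Sat(¬p) = {t0, t1, t2, t3}
Sat(r ∧ ¬p) = {t3}
E[p U a]: least fixpoint, start Z0 = Sat(a) = {t1, t2}, add states in Sat(p) with some successor in Z. Already a fixed point.
Sat(E[p U a]) = {t1, t2}
Sat((r ∧ ¬p) → E[p U a]) = {t0, t1, t2, t4}
EG ((r ∧ ¬p) → E[p U a]): greatest fixpoint, start Z0 = {t0, t1, t2, t4}, keep only states in Sat with some successor in Z. Already a fixed point.
Sat(EG ((r ∧ ¬p) → E[p U a])) = {t0, t1, t2, t4}
t4 ∈ Sat(EG ((r ∧ ¬p) → E[p U a])) = {t0, t1, t2, t4}, so the formula holds at t4.

Yes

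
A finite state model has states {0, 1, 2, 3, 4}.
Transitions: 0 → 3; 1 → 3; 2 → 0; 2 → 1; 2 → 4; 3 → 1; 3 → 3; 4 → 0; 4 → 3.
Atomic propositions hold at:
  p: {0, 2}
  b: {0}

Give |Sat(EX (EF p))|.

EF p: least fixpoint, start Z0 = {0, 2}, add states with some successor in Z. Z1 = {0, 2, 4}; fixed.
Sat(EF p) = {0, 2, 4}
Sat(EX (EF p)) = {s : some successor in {0, 2, 4}} = {2, 4}
|Sat(EX (EF p))| = |{2, 4}| = 2.

2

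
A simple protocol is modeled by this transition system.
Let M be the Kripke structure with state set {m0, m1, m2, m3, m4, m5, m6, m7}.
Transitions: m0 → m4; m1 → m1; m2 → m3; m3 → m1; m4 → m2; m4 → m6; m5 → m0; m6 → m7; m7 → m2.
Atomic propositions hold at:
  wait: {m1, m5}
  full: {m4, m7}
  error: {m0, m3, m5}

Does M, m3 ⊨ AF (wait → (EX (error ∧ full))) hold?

Sat(error ∧ full) = ∅
Sat(EX (error ∧ full)) = {s : some successor in ∅} = ∅
Sat(wait → (EX (error ∧ full))) = {m0, m2, m3, m4, m6, m7}
AF (wait → (EX (error ∧ full))): least fixpoint, start Z0 = {m0, m2, m3, m4, m6, m7}, add states with every successor in Z. Z1 = {m0, m2, m3, m4, m5, m6, m7}; fixed.
Sat(AF (wait → (EX (error ∧ full)))) = {m0, m2, m3, m4, m5, m6, m7}
m3 ∈ Sat(AF (wait → (EX (error ∧ full)))) = {m0, m2, m3, m4, m5, m6, m7}, so the formula holds at m3.

Yes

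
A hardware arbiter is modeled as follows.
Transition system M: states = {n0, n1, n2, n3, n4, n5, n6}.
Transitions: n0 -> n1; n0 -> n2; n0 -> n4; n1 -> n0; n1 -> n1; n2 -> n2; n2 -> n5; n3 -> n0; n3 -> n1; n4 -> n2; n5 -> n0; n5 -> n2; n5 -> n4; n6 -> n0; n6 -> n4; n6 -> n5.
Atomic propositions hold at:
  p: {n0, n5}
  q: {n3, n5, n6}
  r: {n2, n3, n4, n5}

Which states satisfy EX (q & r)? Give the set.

{n2, n6}

Sat(q & r) = {n3, n5}
Sat(EX (q & r)) = {s : some successor in {n3, n5}} = {n2, n6}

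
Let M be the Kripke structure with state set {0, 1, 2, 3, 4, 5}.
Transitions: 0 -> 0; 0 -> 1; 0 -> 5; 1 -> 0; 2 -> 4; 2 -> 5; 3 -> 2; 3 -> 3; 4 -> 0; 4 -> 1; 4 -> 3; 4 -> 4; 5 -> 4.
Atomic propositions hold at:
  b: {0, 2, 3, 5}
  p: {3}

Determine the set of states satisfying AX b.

Sat(AX b) = {s : every successor in {0, 2, 3, 5}} = {1, 3}

{1, 3}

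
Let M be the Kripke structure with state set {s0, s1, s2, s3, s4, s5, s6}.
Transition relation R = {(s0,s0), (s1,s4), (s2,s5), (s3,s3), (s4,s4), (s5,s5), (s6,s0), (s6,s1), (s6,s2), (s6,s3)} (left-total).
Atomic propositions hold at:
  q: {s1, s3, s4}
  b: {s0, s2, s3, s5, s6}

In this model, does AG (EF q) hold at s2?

EF q: least fixpoint, start Z0 = {s1, s3, s4}, add states with some successor in Z. Z1 = {s1, s3, s4, s6}; fixed.
Sat(EF q) = {s1, s3, s4, s6}
AG (EF q): greatest fixpoint, start Z0 = {s1, s3, s4, s6}, keep only states in Sat with every successor in Z. Z1 = {s1, s3, s4}; fixed.
Sat(AG (EF q)) = {s1, s3, s4}
s2 ∉ Sat(AG (EF q)) = {s1, s3, s4}, so the formula does not hold at s2.

No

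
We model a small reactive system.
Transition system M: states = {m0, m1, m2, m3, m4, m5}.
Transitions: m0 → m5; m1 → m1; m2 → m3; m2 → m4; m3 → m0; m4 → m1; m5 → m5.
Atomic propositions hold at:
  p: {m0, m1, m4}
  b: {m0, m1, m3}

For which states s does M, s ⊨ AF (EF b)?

EF b: least fixpoint, start Z0 = {m0, m1, m3}, add states with some successor in Z. Z1 = {m0, m1, m2, m3, m4}; fixed.
Sat(EF b) = {m0, m1, m2, m3, m4}
AF (EF b): least fixpoint, start Z0 = {m0, m1, m2, m3, m4}, add states with every successor in Z. Already a fixed point.
Sat(AF (EF b)) = {m0, m1, m2, m3, m4}

{m0, m1, m2, m3, m4}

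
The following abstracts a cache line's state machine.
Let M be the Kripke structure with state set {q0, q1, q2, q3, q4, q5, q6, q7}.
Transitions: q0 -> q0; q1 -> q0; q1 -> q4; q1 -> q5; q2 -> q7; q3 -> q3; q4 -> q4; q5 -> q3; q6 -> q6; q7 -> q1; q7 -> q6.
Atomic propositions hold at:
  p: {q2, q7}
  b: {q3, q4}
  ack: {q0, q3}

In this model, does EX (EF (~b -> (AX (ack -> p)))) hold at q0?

No

Sat(~b) = {q0, q1, q2, q5, q6, q7}
Sat(ack -> p) = {q1, q2, q4, q5, q6, q7}
Sat(AX (ack -> p)) = {s : every successor in {q1, q2, q4, q5, q6, q7}} = {q2, q4, q6, q7}
Sat(~b -> (AX (ack -> p))) = {q2, q3, q4, q6, q7}
EF (~b -> (AX (ack -> p))): least fixpoint, start Z0 = {q2, q3, q4, q6, q7}, add states with some successor in Z. Z1 = {q1, q2, q3, q4, q5, q6, q7}; fixed.
Sat(EF (~b -> (AX (ack -> p)))) = {q1, q2, q3, q4, q5, q6, q7}
Sat(EX (EF (~b -> (AX (ack -> p))))) = {s : some successor in {q1, q2, q3, q4, q5, q6, q7}} = {q1, q2, q3, q4, q5, q6, q7}
q0 ∉ Sat(EX (EF (~b -> (AX (ack -> p))))) = {q1, q2, q3, q4, q5, q6, q7}, so the formula does not hold at q0.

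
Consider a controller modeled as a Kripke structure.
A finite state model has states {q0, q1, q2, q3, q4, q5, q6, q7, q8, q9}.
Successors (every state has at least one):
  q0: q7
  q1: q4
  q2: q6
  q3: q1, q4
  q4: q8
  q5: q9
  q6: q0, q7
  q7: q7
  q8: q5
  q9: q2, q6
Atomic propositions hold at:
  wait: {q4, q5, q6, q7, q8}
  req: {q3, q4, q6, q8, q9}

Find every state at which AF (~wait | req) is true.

{q0, q1, q2, q3, q4, q5, q6, q8, q9}

Sat(~wait) = {q0, q1, q2, q3, q9}
Sat(~wait | req) = {q0, q1, q2, q3, q4, q6, q8, q9}
AF (~wait | req): least fixpoint, start Z0 = {q0, q1, q2, q3, q4, q6, q8, q9}, add states with every successor in Z. Z1 = {q0, q1, q2, q3, q4, q5, q6, q8, q9}; fixed.
Sat(AF (~wait | req)) = {q0, q1, q2, q3, q4, q5, q6, q8, q9}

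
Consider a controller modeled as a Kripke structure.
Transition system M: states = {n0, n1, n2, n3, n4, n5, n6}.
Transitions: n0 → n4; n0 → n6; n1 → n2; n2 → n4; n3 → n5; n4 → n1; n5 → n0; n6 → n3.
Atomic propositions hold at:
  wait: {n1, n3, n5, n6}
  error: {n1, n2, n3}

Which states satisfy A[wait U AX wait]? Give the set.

Sat(AX wait) = {s : every successor in {n1, n3, n5, n6}} = {n3, n4, n6}
A[wait U AX wait]: least fixpoint, start Z0 = Sat(AX wait) = {n3, n4, n6}, add states in Sat(wait) with every successor in Z. Already a fixed point.
Sat(A[wait U AX wait]) = {n3, n4, n6}

{n3, n4, n6}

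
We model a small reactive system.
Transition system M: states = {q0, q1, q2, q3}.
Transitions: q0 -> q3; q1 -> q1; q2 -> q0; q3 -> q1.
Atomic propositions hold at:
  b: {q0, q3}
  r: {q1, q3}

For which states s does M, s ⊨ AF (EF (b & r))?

{q0, q2, q3}

Sat(b & r) = {q3}
EF (b & r): least fixpoint, start Z0 = {q3}, add states with some successor in Z. Z1 = {q0, q3}; Z2 = {q0, q2, q3}; fixed.
Sat(EF (b & r)) = {q0, q2, q3}
AF (EF (b & r)): least fixpoint, start Z0 = {q0, q2, q3}, add states with every successor in Z. Already a fixed point.
Sat(AF (EF (b & r))) = {q0, q2, q3}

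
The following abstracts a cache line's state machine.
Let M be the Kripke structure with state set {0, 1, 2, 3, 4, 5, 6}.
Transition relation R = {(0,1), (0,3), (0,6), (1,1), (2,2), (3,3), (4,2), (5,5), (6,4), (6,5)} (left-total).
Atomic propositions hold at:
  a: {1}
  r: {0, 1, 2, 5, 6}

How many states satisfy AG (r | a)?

3

Sat(r | a) = {0, 1, 2, 5, 6}
AG (r | a): greatest fixpoint, start Z0 = {0, 1, 2, 5, 6}, keep only states in Sat with every successor in Z. Z1 = {1, 2, 5}; fixed.
Sat(AG (r | a)) = {1, 2, 5}
|Sat(AG (r | a))| = |{1, 2, 5}| = 3.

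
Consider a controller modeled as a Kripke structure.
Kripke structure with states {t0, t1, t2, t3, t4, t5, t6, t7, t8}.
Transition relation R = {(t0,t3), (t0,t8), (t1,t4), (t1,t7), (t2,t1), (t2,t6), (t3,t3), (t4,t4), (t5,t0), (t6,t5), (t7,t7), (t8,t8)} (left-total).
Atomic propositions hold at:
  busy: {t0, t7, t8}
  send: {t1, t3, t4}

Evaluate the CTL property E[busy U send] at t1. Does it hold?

E[busy U send]: least fixpoint, start Z0 = Sat(send) = {t1, t3, t4}, add states in Sat(busy) with some successor in Z. Z1 = {t0, t1, t3, t4}; fixed.
Sat(E[busy U send]) = {t0, t1, t3, t4}
t1 ∈ Sat(E[busy U send]) = {t0, t1, t3, t4}, so the formula holds at t1.

Yes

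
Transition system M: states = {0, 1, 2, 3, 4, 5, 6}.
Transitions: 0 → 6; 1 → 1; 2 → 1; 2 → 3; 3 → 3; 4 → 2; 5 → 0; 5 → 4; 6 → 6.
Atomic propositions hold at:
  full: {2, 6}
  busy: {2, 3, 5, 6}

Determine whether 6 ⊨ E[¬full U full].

Sat(¬full) = {0, 1, 3, 4, 5}
E[¬full U full]: least fixpoint, start Z0 = Sat(full) = {2, 6}, add states in Sat(¬full) with some successor in Z. Z1 = {0, 2, 4, 6}; Z2 = {0, 2, 4, 5, 6}; fixed.
Sat(E[¬full U full]) = {0, 2, 4, 5, 6}
6 ∈ Sat(E[¬full U full]) = {0, 2, 4, 5, 6}, so the formula holds at 6.

Yes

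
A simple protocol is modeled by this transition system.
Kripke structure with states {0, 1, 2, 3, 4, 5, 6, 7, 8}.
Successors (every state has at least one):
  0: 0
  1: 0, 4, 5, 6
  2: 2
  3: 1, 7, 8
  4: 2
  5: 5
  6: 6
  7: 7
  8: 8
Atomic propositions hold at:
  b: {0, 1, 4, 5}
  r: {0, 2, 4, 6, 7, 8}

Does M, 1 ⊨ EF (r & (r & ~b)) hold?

Sat(~b) = {2, 3, 6, 7, 8}
Sat(r & ~b) = {2, 6, 7, 8}
Sat(r & (r & ~b)) = {2, 6, 7, 8}
EF (r & (r & ~b)): least fixpoint, start Z0 = {2, 6, 7, 8}, add states with some successor in Z. Z1 = {1, 2, 3, 4, 6, 7, 8}; fixed.
Sat(EF (r & (r & ~b))) = {1, 2, 3, 4, 6, 7, 8}
1 ∈ Sat(EF (r & (r & ~b))) = {1, 2, 3, 4, 6, 7, 8}, so the formula holds at 1.

Yes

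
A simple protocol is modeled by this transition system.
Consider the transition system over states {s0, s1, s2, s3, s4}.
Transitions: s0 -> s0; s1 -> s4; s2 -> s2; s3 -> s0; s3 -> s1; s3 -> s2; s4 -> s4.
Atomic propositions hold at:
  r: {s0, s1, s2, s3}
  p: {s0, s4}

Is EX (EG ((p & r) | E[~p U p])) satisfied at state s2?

Sat(p & r) = {s0}
Sat(~p) = {s1, s2, s3}
E[~p U p]: least fixpoint, start Z0 = Sat(p) = {s0, s4}, add states in Sat(~p) with some successor in Z. Z1 = {s0, s1, s3, s4}; fixed.
Sat(E[~p U p]) = {s0, s1, s3, s4}
Sat((p & r) | E[~p U p]) = {s0, s1, s3, s4}
EG ((p & r) | E[~p U p]): greatest fixpoint, start Z0 = {s0, s1, s3, s4}, keep only states in Sat with some successor in Z. Already a fixed point.
Sat(EG ((p & r) | E[~p U p])) = {s0, s1, s3, s4}
Sat(EX (EG ((p & r) | E[~p U p]))) = {s : some successor in {s0, s1, s3, s4}} = {s0, s1, s3, s4}
s2 ∉ Sat(EX (EG ((p & r) | E[~p U p]))) = {s0, s1, s3, s4}, so the formula does not hold at s2.

No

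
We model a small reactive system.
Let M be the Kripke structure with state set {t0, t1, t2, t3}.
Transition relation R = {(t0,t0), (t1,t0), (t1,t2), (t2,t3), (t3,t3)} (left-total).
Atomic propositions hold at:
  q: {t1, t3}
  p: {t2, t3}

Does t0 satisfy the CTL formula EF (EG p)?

EG p: greatest fixpoint, start Z0 = {t2, t3}, keep only states in Sat with some successor in Z. Already a fixed point.
Sat(EG p) = {t2, t3}
EF (EG p): least fixpoint, start Z0 = {t2, t3}, add states with some successor in Z. Z1 = {t1, t2, t3}; fixed.
Sat(EF (EG p)) = {t1, t2, t3}
t0 ∉ Sat(EF (EG p)) = {t1, t2, t3}, so the formula does not hold at t0.

No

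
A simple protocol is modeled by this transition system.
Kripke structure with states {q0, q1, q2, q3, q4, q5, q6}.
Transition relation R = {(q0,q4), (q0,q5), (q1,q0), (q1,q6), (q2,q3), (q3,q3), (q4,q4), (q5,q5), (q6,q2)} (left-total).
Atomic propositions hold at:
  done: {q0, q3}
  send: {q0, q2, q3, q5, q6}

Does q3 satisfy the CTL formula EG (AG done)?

AG done: greatest fixpoint, start Z0 = {q0, q3}, keep only states in Sat with every successor in Z. Z1 = {q3}; fixed.
Sat(AG done) = {q3}
EG (AG done): greatest fixpoint, start Z0 = {q3}, keep only states in Sat with some successor in Z. Already a fixed point.
Sat(EG (AG done)) = {q3}
q3 ∈ Sat(EG (AG done)) = {q3}, so the formula holds at q3.

Yes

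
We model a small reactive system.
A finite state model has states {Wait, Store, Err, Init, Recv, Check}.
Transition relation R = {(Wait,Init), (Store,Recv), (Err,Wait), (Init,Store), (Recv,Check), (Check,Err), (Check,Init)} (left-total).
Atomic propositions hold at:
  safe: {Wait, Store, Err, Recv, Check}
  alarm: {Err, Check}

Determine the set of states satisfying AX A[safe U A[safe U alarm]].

{Store, Init, Recv}

A[safe U alarm]: least fixpoint, start Z0 = Sat(alarm) = {Err, Check}, add states in Sat(safe) with every successor in Z. Z1 = {Err, Recv, Check}; Z2 = {Store, Err, Recv, Check}; fixed.
Sat(A[safe U alarm]) = {Store, Err, Recv, Check}
A[safe U A[safe U alarm]]: least fixpoint, start Z0 = Sat(A[safe U alarm]) = {Store, Err, Recv, Check}, add states in Sat(safe) with every successor in Z. Already a fixed point.
Sat(A[safe U A[safe U alarm]]) = {Store, Err, Recv, Check}
Sat(AX A[safe U A[safe U alarm]]) = {s : every successor in {Store, Err, Recv, Check}} = {Store, Init, Recv}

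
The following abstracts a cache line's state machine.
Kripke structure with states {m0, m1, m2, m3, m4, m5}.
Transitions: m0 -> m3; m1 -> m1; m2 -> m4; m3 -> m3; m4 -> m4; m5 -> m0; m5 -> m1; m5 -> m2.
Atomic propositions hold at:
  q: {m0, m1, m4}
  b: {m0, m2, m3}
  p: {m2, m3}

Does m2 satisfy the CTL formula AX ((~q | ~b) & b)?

Sat(~q) = {m2, m3, m5}
Sat(~b) = {m1, m4, m5}
Sat(~q | ~b) = {m1, m2, m3, m4, m5}
Sat((~q | ~b) & b) = {m2, m3}
Sat(AX ((~q | ~b) & b)) = {s : every successor in {m2, m3}} = {m0, m3}
m2 ∉ Sat(AX ((~q | ~b) & b)) = {m0, m3}, so the formula does not hold at m2.

No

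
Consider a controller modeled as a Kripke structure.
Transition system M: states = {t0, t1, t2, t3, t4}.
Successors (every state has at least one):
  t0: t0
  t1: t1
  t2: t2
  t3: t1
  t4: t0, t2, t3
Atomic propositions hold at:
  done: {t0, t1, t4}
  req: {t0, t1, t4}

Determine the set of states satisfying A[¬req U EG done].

{t0, t1, t3, t4}

Sat(¬req) = {t2, t3}
EG done: greatest fixpoint, start Z0 = {t0, t1, t4}, keep only states in Sat with some successor in Z. Already a fixed point.
Sat(EG done) = {t0, t1, t4}
A[¬req U EG done]: least fixpoint, start Z0 = Sat(EG done) = {t0, t1, t4}, add states in Sat(¬req) with every successor in Z. Z1 = {t0, t1, t3, t4}; fixed.
Sat(A[¬req U EG done]) = {t0, t1, t3, t4}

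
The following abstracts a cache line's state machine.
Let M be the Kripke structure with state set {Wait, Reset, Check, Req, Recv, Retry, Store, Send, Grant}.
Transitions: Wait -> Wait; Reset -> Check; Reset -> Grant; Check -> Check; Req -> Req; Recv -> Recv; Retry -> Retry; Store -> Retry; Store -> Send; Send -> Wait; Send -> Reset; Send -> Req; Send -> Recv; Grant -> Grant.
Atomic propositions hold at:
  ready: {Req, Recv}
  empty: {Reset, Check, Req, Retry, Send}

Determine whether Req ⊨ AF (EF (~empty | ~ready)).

Sat(~empty) = {Wait, Recv, Store, Grant}
Sat(~ready) = {Wait, Reset, Check, Retry, Store, Send, Grant}
Sat(~empty | ~ready) = {Wait, Reset, Check, Recv, Retry, Store, Send, Grant}
EF (~empty | ~ready): least fixpoint, start Z0 = {Wait, Reset, Check, Recv, Retry, Store, Send, Grant}, add states with some successor in Z. Already a fixed point.
Sat(EF (~empty | ~ready)) = {Wait, Reset, Check, Recv, Retry, Store, Send, Grant}
AF (EF (~empty | ~ready)): least fixpoint, start Z0 = {Wait, Reset, Check, Recv, Retry, Store, Send, Grant}, add states with every successor in Z. Already a fixed point.
Sat(AF (EF (~empty | ~ready))) = {Wait, Reset, Check, Recv, Retry, Store, Send, Grant}
Req ∉ Sat(AF (EF (~empty | ~ready))) = {Wait, Reset, Check, Recv, Retry, Store, Send, Grant}, so the formula does not hold at Req.

No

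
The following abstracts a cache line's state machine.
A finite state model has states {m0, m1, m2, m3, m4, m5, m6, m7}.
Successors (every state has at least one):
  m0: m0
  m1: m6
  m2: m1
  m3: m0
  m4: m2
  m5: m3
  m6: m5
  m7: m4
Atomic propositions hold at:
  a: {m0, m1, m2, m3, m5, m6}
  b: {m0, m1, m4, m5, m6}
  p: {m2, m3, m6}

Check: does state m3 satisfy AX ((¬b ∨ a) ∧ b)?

Sat(¬b) = {m2, m3, m7}
Sat(¬b ∨ a) = {m0, m1, m2, m3, m5, m6, m7}
Sat((¬b ∨ a) ∧ b) = {m0, m1, m5, m6}
Sat(AX ((¬b ∨ a) ∧ b)) = {s : every successor in {m0, m1, m5, m6}} = {m0, m1, m2, m3, m6}
m3 ∈ Sat(AX ((¬b ∨ a) ∧ b)) = {m0, m1, m2, m3, m6}, so the formula holds at m3.

Yes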